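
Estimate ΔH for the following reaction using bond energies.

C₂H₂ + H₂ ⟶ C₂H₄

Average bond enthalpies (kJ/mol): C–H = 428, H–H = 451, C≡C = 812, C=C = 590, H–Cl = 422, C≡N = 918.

Bonds broken (reactants):
  C≡C: 1 × 812 = 812
  C–H: 2 × 428 = 856
  H–H: 1 × 451 = 451
  Σ(broken) = 2119 kJ
Bonds formed (products):
  C–H: 4 × 428 = 1712
  C=C: 1 × 590 = 590
  Σ(formed) = 2302 kJ
ΔH = Σ(broken) − Σ(formed) = 2119 − 2302 = −183 kJ

ΔH ≈ −183 kJ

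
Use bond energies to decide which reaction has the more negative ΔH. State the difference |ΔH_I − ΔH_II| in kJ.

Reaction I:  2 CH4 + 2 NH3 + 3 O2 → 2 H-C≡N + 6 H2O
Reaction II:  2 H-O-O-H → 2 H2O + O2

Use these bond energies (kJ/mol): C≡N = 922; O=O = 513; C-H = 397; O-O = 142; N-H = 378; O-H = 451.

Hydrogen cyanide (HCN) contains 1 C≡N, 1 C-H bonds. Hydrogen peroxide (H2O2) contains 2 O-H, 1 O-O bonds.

Reaction I, by 838 kJ

Reaction I:
  Bonds broken (reactants):
    C-H: 8 × 397 = 3176
    N-H: 6 × 378 = 2268
    O=O: 3 × 513 = 1539
    Σ(broken) = 6983 kJ
  Bonds formed (products):
    C≡N: 2 × 922 = 1844
    C-H: 2 × 397 = 794
    O-H: 12 × 451 = 5412
    Σ(formed) = 8050 kJ
  ΔH_I = 6983 − 8050 = −1067 kJ
Reaction II:
  Bonds broken (reactants):
    O-H: 4 × 451 = 1804
    O-O: 2 × 142 = 284
    Σ(broken) = 2088 kJ
  Bonds formed (products):
    O-H: 4 × 451 = 1804
    O=O: 1 × 513 = 513
    Σ(formed) = 2317 kJ
  ΔH_II = 2088 − 2317 = −229 kJ
ΔH_I − ΔH_II = −838 kJ, so reaction I has the more negative ΔH; |ΔH_I − ΔH_II| = 838 kJ.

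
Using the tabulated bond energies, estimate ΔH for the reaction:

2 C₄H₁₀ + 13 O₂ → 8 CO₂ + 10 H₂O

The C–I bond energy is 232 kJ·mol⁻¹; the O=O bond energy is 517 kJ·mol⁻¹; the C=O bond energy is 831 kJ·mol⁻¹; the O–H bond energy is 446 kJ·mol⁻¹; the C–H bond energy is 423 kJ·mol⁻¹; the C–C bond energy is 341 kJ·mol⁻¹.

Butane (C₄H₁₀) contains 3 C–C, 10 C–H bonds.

ΔH ≈ −4989 kJ

Bonds broken (reactants):
  C–C: 6 × 341 = 2046
  C–H: 20 × 423 = 8460
  O=O: 13 × 517 = 6721
  Σ(broken) = 17227 kJ
Bonds formed (products):
  C=O: 16 × 831 = 13296
  O–H: 20 × 446 = 8920
  Σ(formed) = 22216 kJ
ΔH = Σ(broken) − Σ(formed) = 17227 − 22216 = −4989 kJ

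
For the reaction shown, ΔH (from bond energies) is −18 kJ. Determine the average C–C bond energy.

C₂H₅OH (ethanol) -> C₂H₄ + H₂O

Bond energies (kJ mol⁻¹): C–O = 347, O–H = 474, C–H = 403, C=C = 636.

D(C–C) ≈ 342 kJ/mol

Let D be the C–C bond energy.
Σ(broken) = 1×D + 5×403 + 1×347 + 1×474 = 2836 + D
Σ(formed) = 4×403 + 1×636 + 2×474 = 3196
ΔH = Σ(broken) − Σ(formed) = (2836 + D) − (3196) = −360 + D
Setting this equal to −18 kJ gives D = 342 kJ/mol.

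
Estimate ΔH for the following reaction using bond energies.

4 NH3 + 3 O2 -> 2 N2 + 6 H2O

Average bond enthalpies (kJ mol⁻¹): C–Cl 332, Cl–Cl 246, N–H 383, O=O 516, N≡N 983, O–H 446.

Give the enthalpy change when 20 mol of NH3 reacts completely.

Bonds broken (reactants):
  N–H: 12 × 383 = 4596
  O=O: 3 × 516 = 1548
  Σ(broken) = 6144 kJ
Bonds formed (products):
  N≡N: 2 × 983 = 1966
  O–H: 12 × 446 = 5352
  Σ(formed) = 7318 kJ
ΔH = Σ(broken) − Σ(formed) = 6144 − 7318 = −1174 kJ
For 5× the reaction as written: 5 × (−1174) = −5870 kJ

ΔH = −5870 kJ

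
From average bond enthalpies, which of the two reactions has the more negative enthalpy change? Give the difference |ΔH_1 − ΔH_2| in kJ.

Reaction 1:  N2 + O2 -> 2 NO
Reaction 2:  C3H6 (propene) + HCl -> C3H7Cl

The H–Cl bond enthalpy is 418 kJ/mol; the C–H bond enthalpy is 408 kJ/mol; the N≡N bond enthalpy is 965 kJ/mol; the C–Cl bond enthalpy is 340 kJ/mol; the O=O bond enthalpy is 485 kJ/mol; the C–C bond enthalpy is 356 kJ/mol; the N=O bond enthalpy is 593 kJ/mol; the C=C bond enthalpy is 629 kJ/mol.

Reaction 2, by 321 kJ

Reaction 1:
  Bonds broken (reactants):
    N≡N: 1 × 965 = 965
    O=O: 1 × 485 = 485
    Σ(broken) = 1450 kJ
  Bonds formed (products):
    N=O: 2 × 593 = 1186
    Σ(formed) = 1186 kJ
  ΔH_1 = 1450 − 1186 = +264 kJ
Reaction 2:
  Bonds broken (reactants):
    C–C: 1 × 356 = 356
    C–H: 6 × 408 = 2448
    C=C: 1 × 629 = 629
    H–Cl: 1 × 418 = 418
    Σ(broken) = 3851 kJ
  Bonds formed (products):
    C–C: 2 × 356 = 712
    C–Cl: 1 × 340 = 340
    C–H: 7 × 408 = 2856
    Σ(formed) = 3908 kJ
  ΔH_2 = 3851 − 3908 = −57 kJ
ΔH_1 − ΔH_2 = +321 kJ, so reaction 2 has the more negative ΔH; |ΔH_1 − ΔH_2| = 321 kJ.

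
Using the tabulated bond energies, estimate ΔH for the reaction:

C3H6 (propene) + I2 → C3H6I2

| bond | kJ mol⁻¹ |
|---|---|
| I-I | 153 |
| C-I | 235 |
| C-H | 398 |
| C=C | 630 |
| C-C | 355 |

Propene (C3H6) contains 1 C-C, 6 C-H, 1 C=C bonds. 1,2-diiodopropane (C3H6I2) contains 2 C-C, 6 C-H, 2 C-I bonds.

ΔH ≈ −42 kJ

Bonds broken (reactants):
  C-C: 1 × 355 = 355
  C-H: 6 × 398 = 2388
  C=C: 1 × 630 = 630
  I-I: 1 × 153 = 153
  Σ(broken) = 3526 kJ
Bonds formed (products):
  C-C: 2 × 355 = 710
  C-H: 6 × 398 = 2388
  C-I: 2 × 235 = 470
  Σ(formed) = 3568 kJ
ΔH = Σ(broken) − Σ(formed) = 3526 − 3568 = −42 kJ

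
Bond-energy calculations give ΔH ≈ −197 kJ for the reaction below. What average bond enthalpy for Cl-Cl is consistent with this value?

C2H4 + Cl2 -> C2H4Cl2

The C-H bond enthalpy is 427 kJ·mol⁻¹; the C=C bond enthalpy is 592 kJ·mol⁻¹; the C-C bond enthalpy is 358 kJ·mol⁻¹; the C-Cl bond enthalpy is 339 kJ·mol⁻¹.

D(Cl-Cl) ≈ 247 kJ/mol

Let D be the Cl-Cl bond energy.
Σ(broken) = 4×427 + 1×592 + 1×D = 2300 + D
Σ(formed) = 1×358 + 2×339 + 4×427 = 2744
ΔH = Σ(broken) − Σ(formed) = (2300 + D) − (2744) = −444 + D
Setting this equal to −197 kJ gives D = 247 kJ/mol.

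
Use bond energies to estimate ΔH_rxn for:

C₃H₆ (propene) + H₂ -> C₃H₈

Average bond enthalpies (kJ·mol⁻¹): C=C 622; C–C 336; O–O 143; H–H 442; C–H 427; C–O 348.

ΔH ≈ −126 kJ

Bonds broken (reactants):
  C–C: 1 × 336 = 336
  C–H: 6 × 427 = 2562
  C=C: 1 × 622 = 622
  H–H: 1 × 442 = 442
  Σ(broken) = 3962 kJ
Bonds formed (products):
  C–C: 2 × 336 = 672
  C–H: 8 × 427 = 3416
  Σ(formed) = 4088 kJ
ΔH = Σ(broken) − Σ(formed) = 3962 − 4088 = −126 kJ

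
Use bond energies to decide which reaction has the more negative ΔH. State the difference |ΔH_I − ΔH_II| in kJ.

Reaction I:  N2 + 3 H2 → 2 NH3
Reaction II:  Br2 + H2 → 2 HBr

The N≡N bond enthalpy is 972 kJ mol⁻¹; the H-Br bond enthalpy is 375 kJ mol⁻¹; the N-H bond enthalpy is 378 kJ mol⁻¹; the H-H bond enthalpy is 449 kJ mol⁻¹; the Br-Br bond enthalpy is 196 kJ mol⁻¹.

Reaction II, by 156 kJ

Reaction I:
  Bonds broken (reactants):
    H-H: 3 × 449 = 1347
    N≡N: 1 × 972 = 972
    Σ(broken) = 2319 kJ
  Bonds formed (products):
    N-H: 6 × 378 = 2268
    Σ(formed) = 2268 kJ
  ΔH_I = 2319 − 2268 = +51 kJ
Reaction II:
  Bonds broken (reactants):
    Br-Br: 1 × 196 = 196
    H-H: 1 × 449 = 449
    Σ(broken) = 645 kJ
  Bonds formed (products):
    H-Br: 2 × 375 = 750
    Σ(formed) = 750 kJ
  ΔH_II = 645 − 750 = −105 kJ
ΔH_I − ΔH_II = +156 kJ, so reaction II has the more negative ΔH; |ΔH_I − ΔH_II| = 156 kJ.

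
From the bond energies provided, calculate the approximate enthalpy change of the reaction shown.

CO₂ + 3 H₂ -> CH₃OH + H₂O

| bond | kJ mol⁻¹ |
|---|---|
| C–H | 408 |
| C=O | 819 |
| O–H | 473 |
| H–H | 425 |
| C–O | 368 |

Bonds broken (reactants):
  C=O: 2 × 819 = 1638
  H–H: 3 × 425 = 1275
  Σ(broken) = 2913 kJ
Bonds formed (products):
  C–H: 3 × 408 = 1224
  C–O: 1 × 368 = 368
  O–H: 3 × 473 = 1419
  Σ(formed) = 3011 kJ
ΔH = Σ(broken) − Σ(formed) = 2913 − 3011 = −98 kJ

ΔH ≈ −98 kJ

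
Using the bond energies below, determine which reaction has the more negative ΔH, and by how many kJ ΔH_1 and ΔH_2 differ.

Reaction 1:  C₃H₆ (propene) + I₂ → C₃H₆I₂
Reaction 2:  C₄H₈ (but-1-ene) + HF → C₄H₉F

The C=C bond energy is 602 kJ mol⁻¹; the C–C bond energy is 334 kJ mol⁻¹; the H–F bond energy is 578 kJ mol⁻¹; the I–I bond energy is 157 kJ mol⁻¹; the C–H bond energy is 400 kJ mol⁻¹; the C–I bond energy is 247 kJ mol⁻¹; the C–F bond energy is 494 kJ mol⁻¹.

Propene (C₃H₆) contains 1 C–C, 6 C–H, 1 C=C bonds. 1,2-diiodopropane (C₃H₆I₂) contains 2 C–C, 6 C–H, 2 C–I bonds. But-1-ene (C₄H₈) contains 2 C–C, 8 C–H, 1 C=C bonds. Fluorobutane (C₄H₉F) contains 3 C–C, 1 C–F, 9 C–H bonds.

Reaction 1, by 21 kJ

Reaction 1:
  Bonds broken (reactants):
    C–C: 1 × 334 = 334
    C–H: 6 × 400 = 2400
    C=C: 1 × 602 = 602
    I–I: 1 × 157 = 157
    Σ(broken) = 3493 kJ
  Bonds formed (products):
    C–C: 2 × 334 = 668
    C–H: 6 × 400 = 2400
    C–I: 2 × 247 = 494
    Σ(formed) = 3562 kJ
  ΔH_1 = 3493 − 3562 = −69 kJ
Reaction 2:
  Bonds broken (reactants):
    C–C: 2 × 334 = 668
    C–H: 8 × 400 = 3200
    C=C: 1 × 602 = 602
    H–F: 1 × 578 = 578
    Σ(broken) = 5048 kJ
  Bonds formed (products):
    C–C: 3 × 334 = 1002
    C–F: 1 × 494 = 494
    C–H: 9 × 400 = 3600
    Σ(formed) = 5096 kJ
  ΔH_2 = 5048 − 5096 = −48 kJ
ΔH_1 − ΔH_2 = −21 kJ, so reaction 1 has the more negative ΔH; |ΔH_1 − ΔH_2| = 21 kJ.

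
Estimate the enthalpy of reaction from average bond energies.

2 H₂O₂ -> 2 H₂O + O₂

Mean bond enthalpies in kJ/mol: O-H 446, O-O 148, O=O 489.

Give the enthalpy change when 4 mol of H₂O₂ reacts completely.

Bonds broken (reactants):
  O-H: 4 × 446 = 1784
  O-O: 2 × 148 = 296
  Σ(broken) = 2080 kJ
Bonds formed (products):
  O-H: 4 × 446 = 1784
  O=O: 1 × 489 = 489
  Σ(formed) = 2273 kJ
ΔH = Σ(broken) − Σ(formed) = 2080 − 2273 = −193 kJ
For 2× the reaction as written: 2 × (−193) = −386 kJ

ΔH = −386 kJ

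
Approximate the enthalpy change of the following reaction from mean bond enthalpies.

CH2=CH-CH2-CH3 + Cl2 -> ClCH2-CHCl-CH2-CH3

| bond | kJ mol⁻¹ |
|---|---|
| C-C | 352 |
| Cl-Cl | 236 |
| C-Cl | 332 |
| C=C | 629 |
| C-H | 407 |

ΔH ≈ −151 kJ

Bonds broken (reactants):
  C-C: 2 × 352 = 704
  C-H: 8 × 407 = 3256
  C=C: 1 × 629 = 629
  Cl-Cl: 1 × 236 = 236
  Σ(broken) = 4825 kJ
Bonds formed (products):
  C-C: 3 × 352 = 1056
  C-Cl: 2 × 332 = 664
  C-H: 8 × 407 = 3256
  Σ(formed) = 4976 kJ
ΔH = Σ(broken) − Σ(formed) = 4825 − 4976 = −151 kJ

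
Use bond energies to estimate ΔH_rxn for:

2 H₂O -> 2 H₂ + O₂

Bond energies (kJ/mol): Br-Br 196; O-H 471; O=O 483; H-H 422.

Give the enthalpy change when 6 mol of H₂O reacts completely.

ΔH = +1671 kJ

Bonds broken (reactants):
  O-H: 4 × 471 = 1884
  Σ(broken) = 1884 kJ
Bonds formed (products):
  H-H: 2 × 422 = 844
  O=O: 1 × 483 = 483
  Σ(formed) = 1327 kJ
ΔH = Σ(broken) − Σ(formed) = 1884 − 1327 = +557 kJ
For 3× the reaction as written: 3 × (+557) = +1671 kJ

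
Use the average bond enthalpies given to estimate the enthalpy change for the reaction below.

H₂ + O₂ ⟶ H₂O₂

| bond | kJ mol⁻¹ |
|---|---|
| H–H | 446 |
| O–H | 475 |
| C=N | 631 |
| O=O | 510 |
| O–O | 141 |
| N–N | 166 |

ΔH ≈ −135 kJ

Bonds broken (reactants):
  H–H: 1 × 446 = 446
  O=O: 1 × 510 = 510
  Σ(broken) = 956 kJ
Bonds formed (products):
  O–H: 2 × 475 = 950
  O–O: 1 × 141 = 141
  Σ(formed) = 1091 kJ
ΔH = Σ(broken) − Σ(formed) = 956 − 1091 = −135 kJ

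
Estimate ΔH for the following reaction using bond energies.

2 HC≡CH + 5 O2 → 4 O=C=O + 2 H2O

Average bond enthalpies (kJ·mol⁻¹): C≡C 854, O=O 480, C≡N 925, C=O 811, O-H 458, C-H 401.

ΔH ≈ −2608 kJ

Bonds broken (reactants):
  C≡C: 2 × 854 = 1708
  C-H: 4 × 401 = 1604
  O=O: 5 × 480 = 2400
  Σ(broken) = 5712 kJ
Bonds formed (products):
  C=O: 8 × 811 = 6488
  O-H: 4 × 458 = 1832
  Σ(formed) = 8320 kJ
ΔH = Σ(broken) − Σ(formed) = 5712 − 8320 = −2608 kJ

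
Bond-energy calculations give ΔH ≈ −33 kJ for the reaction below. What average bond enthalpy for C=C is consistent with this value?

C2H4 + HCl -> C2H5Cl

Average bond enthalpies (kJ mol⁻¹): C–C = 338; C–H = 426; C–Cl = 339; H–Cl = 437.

Let D be the C=C bond energy.
Σ(broken) = 4×426 + 1×D + 1×437 = 2141 + D
Σ(formed) = 1×338 + 1×339 + 5×426 = 2807
ΔH = Σ(broken) − Σ(formed) = (2141 + D) − (2807) = −666 + D
Setting this equal to −33 kJ gives D = 633 kJ/mol.

D(C=C) ≈ 633 kJ/mol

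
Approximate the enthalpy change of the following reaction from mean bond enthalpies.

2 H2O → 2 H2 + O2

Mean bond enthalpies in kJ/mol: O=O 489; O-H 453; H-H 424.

Bonds broken (reactants):
  O-H: 4 × 453 = 1812
  Σ(broken) = 1812 kJ
Bonds formed (products):
  H-H: 2 × 424 = 848
  O=O: 1 × 489 = 489
  Σ(formed) = 1337 kJ
ΔH = Σ(broken) − Σ(formed) = 1812 − 1337 = +475 kJ

ΔH ≈ +475 kJ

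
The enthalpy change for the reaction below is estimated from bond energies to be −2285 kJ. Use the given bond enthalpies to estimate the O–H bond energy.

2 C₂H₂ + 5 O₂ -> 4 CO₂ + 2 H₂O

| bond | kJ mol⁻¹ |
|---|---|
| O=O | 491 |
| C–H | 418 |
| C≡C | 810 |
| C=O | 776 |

Let D be the O–H bond energy.
Σ(broken) = 2×810 + 4×418 + 5×491 = 5747
Σ(formed) = 8×776 + 4×D = 6208 + 4D
ΔH = Σ(broken) − Σ(formed) = (5747) − (6208 + 4D) = −461 − 4D
Setting this equal to −2285 kJ gives 4D = 1824, so D = 456 kJ/mol.

D(O–H) ≈ 456 kJ/mol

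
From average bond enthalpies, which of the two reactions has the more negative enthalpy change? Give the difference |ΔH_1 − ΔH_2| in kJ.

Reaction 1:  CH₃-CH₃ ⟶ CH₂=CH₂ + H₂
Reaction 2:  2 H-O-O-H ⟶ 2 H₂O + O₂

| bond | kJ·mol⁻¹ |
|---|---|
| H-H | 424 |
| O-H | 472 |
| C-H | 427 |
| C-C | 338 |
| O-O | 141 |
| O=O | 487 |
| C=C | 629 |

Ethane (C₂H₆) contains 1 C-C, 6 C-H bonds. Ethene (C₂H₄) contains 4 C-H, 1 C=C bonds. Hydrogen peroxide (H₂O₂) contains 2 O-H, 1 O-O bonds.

Reaction 1:
  Bonds broken (reactants):
    C-C: 1 × 338 = 338
    C-H: 6 × 427 = 2562
    Σ(broken) = 2900 kJ
  Bonds formed (products):
    C-H: 4 × 427 = 1708
    C=C: 1 × 629 = 629
    H-H: 1 × 424 = 424
    Σ(formed) = 2761 kJ
  ΔH_1 = 2900 − 2761 = +139 kJ
Reaction 2:
  Bonds broken (reactants):
    O-H: 4 × 472 = 1888
    O-O: 2 × 141 = 282
    Σ(broken) = 2170 kJ
  Bonds formed (products):
    O-H: 4 × 472 = 1888
    O=O: 1 × 487 = 487
    Σ(formed) = 2375 kJ
  ΔH_2 = 2170 − 2375 = −205 kJ
ΔH_1 − ΔH_2 = +344 kJ, so reaction 2 has the more negative ΔH; |ΔH_1 − ΔH_2| = 344 kJ.

Reaction 2, by 344 kJ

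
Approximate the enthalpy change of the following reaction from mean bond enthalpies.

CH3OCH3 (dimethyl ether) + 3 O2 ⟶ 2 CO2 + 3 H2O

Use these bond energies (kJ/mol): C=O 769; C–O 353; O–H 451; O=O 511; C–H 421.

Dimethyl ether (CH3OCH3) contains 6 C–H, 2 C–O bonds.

Bonds broken (reactants):
  C–H: 6 × 421 = 2526
  C–O: 2 × 353 = 706
  O=O: 3 × 511 = 1533
  Σ(broken) = 4765 kJ
Bonds formed (products):
  C=O: 4 × 769 = 3076
  O–H: 6 × 451 = 2706
  Σ(formed) = 5782 kJ
ΔH = Σ(broken) − Σ(formed) = 4765 − 5782 = −1017 kJ

ΔH ≈ −1017 kJ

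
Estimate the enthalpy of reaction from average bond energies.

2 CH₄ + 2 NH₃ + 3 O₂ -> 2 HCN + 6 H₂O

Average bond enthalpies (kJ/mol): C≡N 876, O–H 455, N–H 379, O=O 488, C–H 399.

ΔH ≈ −1080 kJ

Bonds broken (reactants):
  C–H: 8 × 399 = 3192
  N–H: 6 × 379 = 2274
  O=O: 3 × 488 = 1464
  Σ(broken) = 6930 kJ
Bonds formed (products):
  C≡N: 2 × 876 = 1752
  C–H: 2 × 399 = 798
  O–H: 12 × 455 = 5460
  Σ(formed) = 8010 kJ
ΔH = Σ(broken) − Σ(formed) = 6930 − 8010 = −1080 kJ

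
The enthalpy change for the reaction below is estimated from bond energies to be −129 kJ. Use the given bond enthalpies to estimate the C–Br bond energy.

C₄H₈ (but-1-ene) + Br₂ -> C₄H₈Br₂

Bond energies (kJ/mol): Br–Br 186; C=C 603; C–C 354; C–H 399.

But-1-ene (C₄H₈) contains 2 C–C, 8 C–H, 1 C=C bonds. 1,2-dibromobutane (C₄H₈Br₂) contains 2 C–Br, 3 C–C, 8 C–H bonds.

Let D be the C–Br bond energy.
Σ(broken) = 1×186 + 2×354 + 8×399 + 1×603 = 4689
Σ(formed) = 2×D + 3×354 + 8×399 = 4254 + 2D
ΔH = Σ(broken) − Σ(formed) = (4689) − (4254 + 2D) = +435 − 2D
Setting this equal to −129 kJ gives 2D = 564, so D = 282 kJ/mol.

D(C–Br) ≈ 282 kJ/mol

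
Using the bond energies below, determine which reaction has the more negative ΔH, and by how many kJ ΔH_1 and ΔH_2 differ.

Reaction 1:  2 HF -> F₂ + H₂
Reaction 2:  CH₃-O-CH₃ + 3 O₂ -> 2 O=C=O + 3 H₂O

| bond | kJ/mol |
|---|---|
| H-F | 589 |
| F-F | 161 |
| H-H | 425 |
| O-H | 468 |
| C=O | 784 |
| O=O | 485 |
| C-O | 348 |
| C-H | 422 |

Reaction 2, by 1853 kJ

Reaction 1:
  Bonds broken (reactants):
    H-F: 2 × 589 = 1178
    Σ(broken) = 1178 kJ
  Bonds formed (products):
    F-F: 1 × 161 = 161
    H-H: 1 × 425 = 425
    Σ(formed) = 586 kJ
  ΔH_1 = 1178 − 586 = +592 kJ
Reaction 2:
  Bonds broken (reactants):
    C-H: 6 × 422 = 2532
    C-O: 2 × 348 = 696
    O=O: 3 × 485 = 1455
    Σ(broken) = 4683 kJ
  Bonds formed (products):
    C=O: 4 × 784 = 3136
    O-H: 6 × 468 = 2808
    Σ(formed) = 5944 kJ
  ΔH_2 = 4683 − 5944 = −1261 kJ
ΔH_1 − ΔH_2 = +1853 kJ, so reaction 2 has the more negative ΔH; |ΔH_1 − ΔH_2| = 1853 kJ.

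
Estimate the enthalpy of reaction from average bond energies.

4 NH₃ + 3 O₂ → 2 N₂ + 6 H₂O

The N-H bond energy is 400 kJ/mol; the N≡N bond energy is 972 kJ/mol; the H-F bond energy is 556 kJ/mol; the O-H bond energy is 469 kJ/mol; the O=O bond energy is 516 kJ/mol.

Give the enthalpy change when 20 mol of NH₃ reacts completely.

Bonds broken (reactants):
  N-H: 12 × 400 = 4800
  O=O: 3 × 516 = 1548
  Σ(broken) = 6348 kJ
Bonds formed (products):
  N≡N: 2 × 972 = 1944
  O-H: 12 × 469 = 5628
  Σ(formed) = 7572 kJ
ΔH = Σ(broken) − Σ(formed) = 6348 − 7572 = −1224 kJ
For 5× the reaction as written: 5 × (−1224) = −6120 kJ

ΔH = −6120 kJ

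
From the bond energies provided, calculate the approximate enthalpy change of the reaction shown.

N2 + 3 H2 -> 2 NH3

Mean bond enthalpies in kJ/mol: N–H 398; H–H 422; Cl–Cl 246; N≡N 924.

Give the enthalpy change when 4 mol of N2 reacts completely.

ΔH = −792 kJ

Bonds broken (reactants):
  H–H: 3 × 422 = 1266
  N≡N: 1 × 924 = 924
  Σ(broken) = 2190 kJ
Bonds formed (products):
  N–H: 6 × 398 = 2388
  Σ(formed) = 2388 kJ
ΔH = Σ(broken) − Σ(formed) = 2190 − 2388 = −198 kJ
For 4× the reaction as written: 4 × (−198) = −792 kJ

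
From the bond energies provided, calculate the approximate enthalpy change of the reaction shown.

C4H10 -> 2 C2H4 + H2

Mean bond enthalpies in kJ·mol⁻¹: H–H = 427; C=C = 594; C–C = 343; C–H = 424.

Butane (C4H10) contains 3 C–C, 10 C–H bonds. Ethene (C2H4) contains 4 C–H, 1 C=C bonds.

ΔH ≈ +262 kJ

Bonds broken (reactants):
  C–C: 3 × 343 = 1029
  C–H: 10 × 424 = 4240
  Σ(broken) = 5269 kJ
Bonds formed (products):
  C–H: 8 × 424 = 3392
  C=C: 2 × 594 = 1188
  H–H: 1 × 427 = 427
  Σ(formed) = 5007 kJ
ΔH = Σ(broken) − Σ(formed) = 5269 − 5007 = +262 kJ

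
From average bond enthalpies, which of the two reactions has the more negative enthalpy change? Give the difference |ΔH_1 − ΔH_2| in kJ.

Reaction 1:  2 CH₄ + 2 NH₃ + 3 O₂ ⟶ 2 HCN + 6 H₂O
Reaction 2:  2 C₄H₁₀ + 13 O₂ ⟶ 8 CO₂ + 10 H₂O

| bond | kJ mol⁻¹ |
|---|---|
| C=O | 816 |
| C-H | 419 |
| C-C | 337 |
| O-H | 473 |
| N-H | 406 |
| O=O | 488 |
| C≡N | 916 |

Reaction 2, by 4676 kJ

Reaction 1:
  Bonds broken (reactants):
    C-H: 8 × 419 = 3352
    N-H: 6 × 406 = 2436
    O=O: 3 × 488 = 1464
    Σ(broken) = 7252 kJ
  Bonds formed (products):
    C≡N: 2 × 916 = 1832
    C-H: 2 × 419 = 838
    O-H: 12 × 473 = 5676
    Σ(formed) = 8346 kJ
  ΔH_1 = 7252 − 8346 = −1094 kJ
Reaction 2:
  Bonds broken (reactants):
    C-C: 6 × 337 = 2022
    C-H: 20 × 419 = 8380
    O=O: 13 × 488 = 6344
    Σ(broken) = 16746 kJ
  Bonds formed (products):
    C=O: 16 × 816 = 13056
    O-H: 20 × 473 = 9460
    Σ(formed) = 22516 kJ
  ΔH_2 = 16746 − 22516 = −5770 kJ
ΔH_1 − ΔH_2 = +4676 kJ, so reaction 2 has the more negative ΔH; |ΔH_1 − ΔH_2| = 4676 kJ.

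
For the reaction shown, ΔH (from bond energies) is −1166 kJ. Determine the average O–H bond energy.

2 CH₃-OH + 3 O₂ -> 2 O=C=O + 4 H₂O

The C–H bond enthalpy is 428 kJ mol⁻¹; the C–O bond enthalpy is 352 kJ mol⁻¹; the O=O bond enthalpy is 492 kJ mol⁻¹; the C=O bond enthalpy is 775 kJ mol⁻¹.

Let D be the O–H bond energy.
Σ(broken) = 6×428 + 2×352 + 2×D + 3×492 = 4748 + 2D
Σ(formed) = 4×775 + 8×D = 3100 + 8D
ΔH = Σ(broken) − Σ(formed) = (4748 + 2D) − (3100 + 8D) = +1648 − 6D
Setting this equal to −1166 kJ gives 6D = 2814, so D = 469 kJ/mol.

D(O–H) ≈ 469 kJ/mol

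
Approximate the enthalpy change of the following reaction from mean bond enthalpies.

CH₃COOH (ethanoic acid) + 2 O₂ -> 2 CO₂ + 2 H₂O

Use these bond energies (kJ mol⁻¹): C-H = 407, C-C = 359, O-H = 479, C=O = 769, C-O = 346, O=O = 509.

ΔH ≈ −800 kJ

Bonds broken (reactants):
  C-C: 1 × 359 = 359
  C-H: 3 × 407 = 1221
  C-O: 1 × 346 = 346
  C=O: 1 × 769 = 769
  O-H: 1 × 479 = 479
  O=O: 2 × 509 = 1018
  Σ(broken) = 4192 kJ
Bonds formed (products):
  C=O: 4 × 769 = 3076
  O-H: 4 × 479 = 1916
  Σ(formed) = 4992 kJ
ΔH = Σ(broken) − Σ(formed) = 4192 − 4992 = −800 kJ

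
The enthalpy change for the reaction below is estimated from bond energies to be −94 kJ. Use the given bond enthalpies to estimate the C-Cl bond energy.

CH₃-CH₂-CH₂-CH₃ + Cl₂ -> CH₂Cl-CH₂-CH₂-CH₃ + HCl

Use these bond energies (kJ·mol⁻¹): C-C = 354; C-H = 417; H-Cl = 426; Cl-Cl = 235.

Let D be the C-Cl bond energy.
Σ(broken) = 3×354 + 10×417 + 1×235 = 5467
Σ(formed) = 3×354 + 1×D + 9×417 + 1×426 = 5241 + D
ΔH = Σ(broken) − Σ(formed) = (5467) − (5241 + D) = +226 − D
Setting this equal to −94 kJ gives D = 320 kJ/mol.

D(C-Cl) ≈ 320 kJ/mol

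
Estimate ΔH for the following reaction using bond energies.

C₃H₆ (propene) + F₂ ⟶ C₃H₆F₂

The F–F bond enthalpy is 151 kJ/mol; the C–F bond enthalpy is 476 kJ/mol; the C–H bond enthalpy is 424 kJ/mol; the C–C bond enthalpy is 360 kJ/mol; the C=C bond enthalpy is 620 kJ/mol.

ΔH ≈ −541 kJ

Bonds broken (reactants):
  C–C: 1 × 360 = 360
  C–H: 6 × 424 = 2544
  C=C: 1 × 620 = 620
  F–F: 1 × 151 = 151
  Σ(broken) = 3675 kJ
Bonds formed (products):
  C–C: 2 × 360 = 720
  C–F: 2 × 476 = 952
  C–H: 6 × 424 = 2544
  Σ(formed) = 4216 kJ
ΔH = Σ(broken) − Σ(formed) = 3675 − 4216 = −541 kJ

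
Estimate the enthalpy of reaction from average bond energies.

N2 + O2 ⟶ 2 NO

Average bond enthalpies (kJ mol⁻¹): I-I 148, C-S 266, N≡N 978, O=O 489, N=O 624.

ΔH ≈ +219 kJ

Bonds broken (reactants):
  N≡N: 1 × 978 = 978
  O=O: 1 × 489 = 489
  Σ(broken) = 1467 kJ
Bonds formed (products):
  N=O: 2 × 624 = 1248
  Σ(formed) = 1248 kJ
ΔH = Σ(broken) − Σ(formed) = 1467 − 1248 = +219 kJ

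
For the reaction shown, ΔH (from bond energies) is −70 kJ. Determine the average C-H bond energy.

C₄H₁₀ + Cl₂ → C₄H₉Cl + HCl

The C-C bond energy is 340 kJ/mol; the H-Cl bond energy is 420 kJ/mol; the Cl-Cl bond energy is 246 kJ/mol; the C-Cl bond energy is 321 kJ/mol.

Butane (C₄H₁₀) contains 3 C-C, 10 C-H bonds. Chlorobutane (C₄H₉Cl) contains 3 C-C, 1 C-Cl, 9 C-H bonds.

Let D be the C-H bond energy.
Σ(broken) = 3×340 + 10×D + 1×246 = 1266 + 10D
Σ(formed) = 3×340 + 1×321 + 9×D + 1×420 = 1761 + 9D
ΔH = Σ(broken) − Σ(formed) = (1266 + 10D) − (1761 + 9D) = −495 + D
Setting this equal to −70 kJ gives D = 425 kJ/mol.

D(C-H) ≈ 425 kJ/mol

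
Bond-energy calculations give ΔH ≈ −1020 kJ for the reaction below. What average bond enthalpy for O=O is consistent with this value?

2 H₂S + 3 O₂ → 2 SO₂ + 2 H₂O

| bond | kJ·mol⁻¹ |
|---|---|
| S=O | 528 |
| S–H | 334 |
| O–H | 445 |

D(O=O) ≈ 512 kJ/mol

Let D be the O=O bond energy.
Σ(broken) = 3×D + 4×334 = 1336 + 3D
Σ(formed) = 4×445 + 4×528 = 3892
ΔH = Σ(broken) − Σ(formed) = (1336 + 3D) − (3892) = −2556 + 3D
Setting this equal to −1020 kJ gives 3D = 1536, so D = 512 kJ/mol.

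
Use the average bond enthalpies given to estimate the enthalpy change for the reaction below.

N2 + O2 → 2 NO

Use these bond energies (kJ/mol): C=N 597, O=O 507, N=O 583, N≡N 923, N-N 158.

Bonds broken (reactants):
  N≡N: 1 × 923 = 923
  O=O: 1 × 507 = 507
  Σ(broken) = 1430 kJ
Bonds formed (products):
  N=O: 2 × 583 = 1166
  Σ(formed) = 1166 kJ
ΔH = Σ(broken) − Σ(formed) = 1430 − 1166 = +264 kJ

ΔH ≈ +264 kJ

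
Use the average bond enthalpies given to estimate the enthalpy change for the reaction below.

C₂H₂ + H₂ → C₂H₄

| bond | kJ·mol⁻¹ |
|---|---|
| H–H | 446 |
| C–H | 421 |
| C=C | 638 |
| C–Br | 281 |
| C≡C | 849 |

ΔH ≈ −185 kJ

Bonds broken (reactants):
  C≡C: 1 × 849 = 849
  C–H: 2 × 421 = 842
  H–H: 1 × 446 = 446
  Σ(broken) = 2137 kJ
Bonds formed (products):
  C–H: 4 × 421 = 1684
  C=C: 1 × 638 = 638
  Σ(formed) = 2322 kJ
ΔH = Σ(broken) − Σ(formed) = 2137 − 2322 = −185 kJ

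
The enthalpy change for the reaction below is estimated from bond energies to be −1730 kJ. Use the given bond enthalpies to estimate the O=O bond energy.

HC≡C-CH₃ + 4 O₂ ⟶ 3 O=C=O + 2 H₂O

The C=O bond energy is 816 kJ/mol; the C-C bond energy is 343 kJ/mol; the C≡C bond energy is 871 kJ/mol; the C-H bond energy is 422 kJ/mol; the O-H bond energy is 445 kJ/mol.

Let D be the O=O bond energy.
Σ(broken) = 1×871 + 1×343 + 4×422 + 4×D = 2902 + 4D
Σ(formed) = 6×816 + 4×445 = 6676
ΔH = Σ(broken) − Σ(formed) = (2902 + 4D) − (6676) = −3774 + 4D
Setting this equal to −1730 kJ gives 4D = 2044, so D = 511 kJ/mol.

D(O=O) ≈ 511 kJ/mol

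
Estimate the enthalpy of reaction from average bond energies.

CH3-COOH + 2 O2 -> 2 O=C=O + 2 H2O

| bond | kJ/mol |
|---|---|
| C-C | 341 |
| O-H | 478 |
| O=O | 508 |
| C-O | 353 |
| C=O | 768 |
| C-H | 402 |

ΔH ≈ −822 kJ

Bonds broken (reactants):
  C-C: 1 × 341 = 341
  C-H: 3 × 402 = 1206
  C-O: 1 × 353 = 353
  C=O: 1 × 768 = 768
  O-H: 1 × 478 = 478
  O=O: 2 × 508 = 1016
  Σ(broken) = 4162 kJ
Bonds formed (products):
  C=O: 4 × 768 = 3072
  O-H: 4 × 478 = 1912
  Σ(formed) = 4984 kJ
ΔH = Σ(broken) − Σ(formed) = 4162 − 4984 = −822 kJ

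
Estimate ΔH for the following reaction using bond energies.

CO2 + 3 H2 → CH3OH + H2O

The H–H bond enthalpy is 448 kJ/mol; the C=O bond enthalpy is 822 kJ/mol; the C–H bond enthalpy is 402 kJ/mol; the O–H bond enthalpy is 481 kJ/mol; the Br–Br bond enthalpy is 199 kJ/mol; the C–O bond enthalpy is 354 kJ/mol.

Bonds broken (reactants):
  C=O: 2 × 822 = 1644
  H–H: 3 × 448 = 1344
  Σ(broken) = 2988 kJ
Bonds formed (products):
  C–H: 3 × 402 = 1206
  C–O: 1 × 354 = 354
  O–H: 3 × 481 = 1443
  Σ(formed) = 3003 kJ
ΔH = Σ(broken) − Σ(formed) = 2988 − 3003 = −15 kJ

ΔH ≈ −15 kJ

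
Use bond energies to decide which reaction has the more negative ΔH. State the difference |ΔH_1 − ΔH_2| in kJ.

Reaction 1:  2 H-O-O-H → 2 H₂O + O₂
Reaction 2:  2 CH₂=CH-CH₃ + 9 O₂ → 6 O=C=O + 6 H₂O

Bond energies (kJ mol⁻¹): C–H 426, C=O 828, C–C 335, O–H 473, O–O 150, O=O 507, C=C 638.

Reaction 2, by 3784 kJ

Reaction 1:
  Bonds broken (reactants):
    O–H: 4 × 473 = 1892
    O–O: 2 × 150 = 300
    Σ(broken) = 2192 kJ
  Bonds formed (products):
    O–H: 4 × 473 = 1892
    O=O: 1 × 507 = 507
    Σ(formed) = 2399 kJ
  ΔH_1 = 2192 − 2399 = −207 kJ
Reaction 2:
  Bonds broken (reactants):
    C–C: 2 × 335 = 670
    C–H: 12 × 426 = 5112
    C=C: 2 × 638 = 1276
    O=O: 9 × 507 = 4563
    Σ(broken) = 11621 kJ
  Bonds formed (products):
    C=O: 12 × 828 = 9936
    O–H: 12 × 473 = 5676
    Σ(formed) = 15612 kJ
  ΔH_2 = 11621 − 15612 = −3991 kJ
ΔH_1 − ΔH_2 = +3784 kJ, so reaction 2 has the more negative ΔH; |ΔH_1 − ΔH_2| = 3784 kJ.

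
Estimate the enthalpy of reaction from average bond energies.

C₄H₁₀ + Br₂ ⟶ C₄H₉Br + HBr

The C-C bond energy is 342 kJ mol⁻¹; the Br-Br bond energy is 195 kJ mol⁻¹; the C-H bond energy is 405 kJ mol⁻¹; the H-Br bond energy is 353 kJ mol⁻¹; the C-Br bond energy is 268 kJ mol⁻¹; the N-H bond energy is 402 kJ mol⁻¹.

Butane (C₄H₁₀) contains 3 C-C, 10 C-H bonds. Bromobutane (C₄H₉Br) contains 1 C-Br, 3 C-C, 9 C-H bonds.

ΔH ≈ −21 kJ

Bonds broken (reactants):
  Br-Br: 1 × 195 = 195
  C-C: 3 × 342 = 1026
  C-H: 10 × 405 = 4050
  Σ(broken) = 5271 kJ
Bonds formed (products):
  C-Br: 1 × 268 = 268
  C-C: 3 × 342 = 1026
  C-H: 9 × 405 = 3645
  H-Br: 1 × 353 = 353
  Σ(formed) = 5292 kJ
ΔH = Σ(broken) − Σ(formed) = 5271 − 5292 = −21 kJ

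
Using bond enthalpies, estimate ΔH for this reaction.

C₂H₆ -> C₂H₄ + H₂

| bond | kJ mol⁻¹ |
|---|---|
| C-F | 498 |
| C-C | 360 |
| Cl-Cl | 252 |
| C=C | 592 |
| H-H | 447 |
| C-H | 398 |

ΔH ≈ +117 kJ

Bonds broken (reactants):
  C-C: 1 × 360 = 360
  C-H: 6 × 398 = 2388
  Σ(broken) = 2748 kJ
Bonds formed (products):
  C-H: 4 × 398 = 1592
  C=C: 1 × 592 = 592
  H-H: 1 × 447 = 447
  Σ(formed) = 2631 kJ
ΔH = Σ(broken) − Σ(formed) = 2748 − 2631 = +117 kJ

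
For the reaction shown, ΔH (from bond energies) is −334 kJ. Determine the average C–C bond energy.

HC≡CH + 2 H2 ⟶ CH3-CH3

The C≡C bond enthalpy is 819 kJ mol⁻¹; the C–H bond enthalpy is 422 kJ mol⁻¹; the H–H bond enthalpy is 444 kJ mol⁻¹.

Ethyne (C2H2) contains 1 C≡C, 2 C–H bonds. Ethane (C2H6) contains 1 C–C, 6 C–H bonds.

Let D be the C–C bond energy.
Σ(broken) = 1×819 + 2×422 + 2×444 = 2551
Σ(formed) = 1×D + 6×422 = 2532 + D
ΔH = Σ(broken) − Σ(formed) = (2551) − (2532 + D) = +19 − D
Setting this equal to −334 kJ gives D = 353 kJ/mol.

D(C–C) ≈ 353 kJ/mol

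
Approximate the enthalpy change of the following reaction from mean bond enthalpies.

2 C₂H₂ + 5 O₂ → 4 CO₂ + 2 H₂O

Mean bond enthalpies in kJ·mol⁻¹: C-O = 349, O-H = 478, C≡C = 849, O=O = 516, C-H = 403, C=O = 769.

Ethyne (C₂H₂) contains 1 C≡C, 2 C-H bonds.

ΔH ≈ −2174 kJ

Bonds broken (reactants):
  C≡C: 2 × 849 = 1698
  C-H: 4 × 403 = 1612
  O=O: 5 × 516 = 2580
  Σ(broken) = 5890 kJ
Bonds formed (products):
  C=O: 8 × 769 = 6152
  O-H: 4 × 478 = 1912
  Σ(formed) = 8064 kJ
ΔH = Σ(broken) − Σ(formed) = 5890 − 8064 = −2174 kJ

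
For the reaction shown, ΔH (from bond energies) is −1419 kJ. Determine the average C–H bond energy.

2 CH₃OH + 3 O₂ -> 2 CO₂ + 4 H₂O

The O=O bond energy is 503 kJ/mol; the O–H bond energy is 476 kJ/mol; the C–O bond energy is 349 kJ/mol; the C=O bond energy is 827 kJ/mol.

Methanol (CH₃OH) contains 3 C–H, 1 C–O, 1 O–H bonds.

D(C–H) ≈ 423 kJ/mol

Let D be the C–H bond energy.
Σ(broken) = 6×D + 2×349 + 2×476 + 3×503 = 3159 + 6D
Σ(formed) = 4×827 + 8×476 = 7116
ΔH = Σ(broken) − Σ(formed) = (3159 + 6D) − (7116) = −3957 + 6D
Setting this equal to −1419 kJ gives 6D = 2538, so D = 423 kJ/mol.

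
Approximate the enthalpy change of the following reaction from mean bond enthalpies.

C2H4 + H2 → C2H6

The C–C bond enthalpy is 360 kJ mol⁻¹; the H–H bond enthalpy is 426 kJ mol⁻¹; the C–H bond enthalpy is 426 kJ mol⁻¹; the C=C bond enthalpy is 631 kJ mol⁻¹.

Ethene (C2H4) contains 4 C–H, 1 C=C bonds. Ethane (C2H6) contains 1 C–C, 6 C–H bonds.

Bonds broken (reactants):
  C–H: 4 × 426 = 1704
  C=C: 1 × 631 = 631
  H–H: 1 × 426 = 426
  Σ(broken) = 2761 kJ
Bonds formed (products):
  C–C: 1 × 360 = 360
  C–H: 6 × 426 = 2556
  Σ(formed) = 2916 kJ
ΔH = Σ(broken) − Σ(formed) = 2761 − 2916 = −155 kJ

ΔH ≈ −155 kJ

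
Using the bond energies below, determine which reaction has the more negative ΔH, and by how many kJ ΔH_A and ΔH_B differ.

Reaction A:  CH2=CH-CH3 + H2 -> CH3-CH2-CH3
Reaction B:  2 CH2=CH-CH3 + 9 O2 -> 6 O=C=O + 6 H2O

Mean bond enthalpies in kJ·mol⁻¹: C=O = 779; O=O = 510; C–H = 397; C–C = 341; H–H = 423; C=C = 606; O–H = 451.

Reaction A:
  Bonds broken (reactants):
    C–C: 1 × 341 = 341
    C–H: 6 × 397 = 2382
    C=C: 1 × 606 = 606
    H–H: 1 × 423 = 423
    Σ(broken) = 3752 kJ
  Bonds formed (products):
    C–C: 2 × 341 = 682
    C–H: 8 × 397 = 3176
    Σ(formed) = 3858 kJ
  ΔH_A = 3752 − 3858 = −106 kJ
Reaction B:
  Bonds broken (reactants):
    C–C: 2 × 341 = 682
    C–H: 12 × 397 = 4764
    C=C: 2 × 606 = 1212
    O=O: 9 × 510 = 4590
    Σ(broken) = 11248 kJ
  Bonds formed (products):
    C=O: 12 × 779 = 9348
    O–H: 12 × 451 = 5412
    Σ(formed) = 14760 kJ
  ΔH_B = 11248 − 14760 = −3512 kJ
ΔH_A − ΔH_B = +3406 kJ, so reaction B has the more negative ΔH; |ΔH_A − ΔH_B| = 3406 kJ.

Reaction B, by 3406 kJ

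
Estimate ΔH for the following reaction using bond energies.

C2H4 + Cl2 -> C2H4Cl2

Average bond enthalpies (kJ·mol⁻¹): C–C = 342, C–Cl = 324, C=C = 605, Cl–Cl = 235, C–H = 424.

ΔH ≈ −150 kJ

Bonds broken (reactants):
  C–H: 4 × 424 = 1696
  C=C: 1 × 605 = 605
  Cl–Cl: 1 × 235 = 235
  Σ(broken) = 2536 kJ
Bonds formed (products):
  C–C: 1 × 342 = 342
  C–Cl: 2 × 324 = 648
  C–H: 4 × 424 = 1696
  Σ(formed) = 2686 kJ
ΔH = Σ(broken) − Σ(formed) = 2536 − 2686 = −150 kJ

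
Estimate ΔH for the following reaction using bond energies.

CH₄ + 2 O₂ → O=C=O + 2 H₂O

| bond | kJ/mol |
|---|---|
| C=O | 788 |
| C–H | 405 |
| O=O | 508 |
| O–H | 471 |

Bonds broken (reactants):
  C–H: 4 × 405 = 1620
  O=O: 2 × 508 = 1016
  Σ(broken) = 2636 kJ
Bonds formed (products):
  C=O: 2 × 788 = 1576
  O–H: 4 × 471 = 1884
  Σ(formed) = 3460 kJ
ΔH = Σ(broken) − Σ(formed) = 2636 − 3460 = −824 kJ

ΔH ≈ −824 kJ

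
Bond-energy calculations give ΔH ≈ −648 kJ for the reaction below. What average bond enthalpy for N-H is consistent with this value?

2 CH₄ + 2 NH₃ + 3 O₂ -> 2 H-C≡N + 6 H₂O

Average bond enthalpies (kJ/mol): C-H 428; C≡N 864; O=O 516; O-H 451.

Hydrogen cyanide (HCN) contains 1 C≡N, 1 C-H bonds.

Let D be the N-H bond energy.
Σ(broken) = 8×428 + 6×D + 3×516 = 4972 + 6D
Σ(formed) = 2×864 + 2×428 + 12×451 = 7996
ΔH = Σ(broken) − Σ(formed) = (4972 + 6D) − (7996) = −3024 + 6D
Setting this equal to −648 kJ gives 6D = 2376, so D = 396 kJ/mol.

D(N-H) ≈ 396 kJ/mol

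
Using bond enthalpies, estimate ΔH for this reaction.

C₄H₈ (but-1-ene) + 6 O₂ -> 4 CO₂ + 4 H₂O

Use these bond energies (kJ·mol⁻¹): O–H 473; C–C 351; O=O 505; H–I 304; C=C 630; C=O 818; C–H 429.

ΔH ≈ −2534 kJ

Bonds broken (reactants):
  C–C: 2 × 351 = 702
  C–H: 8 × 429 = 3432
  C=C: 1 × 630 = 630
  O=O: 6 × 505 = 3030
  Σ(broken) = 7794 kJ
Bonds formed (products):
  C=O: 8 × 818 = 6544
  O–H: 8 × 473 = 3784
  Σ(formed) = 10328 kJ
ΔH = Σ(broken) − Σ(formed) = 7794 − 10328 = −2534 kJ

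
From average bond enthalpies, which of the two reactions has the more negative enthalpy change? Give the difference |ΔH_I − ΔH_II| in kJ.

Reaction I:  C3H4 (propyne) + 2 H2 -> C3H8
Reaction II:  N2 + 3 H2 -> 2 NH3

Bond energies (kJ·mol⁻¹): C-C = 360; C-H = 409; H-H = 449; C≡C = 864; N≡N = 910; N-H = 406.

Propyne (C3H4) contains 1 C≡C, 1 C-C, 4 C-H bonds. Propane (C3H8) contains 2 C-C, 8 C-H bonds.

Reaction I, by 55 kJ

Reaction I:
  Bonds broken (reactants):
    C≡C: 1 × 864 = 864
    C-C: 1 × 360 = 360
    C-H: 4 × 409 = 1636
    H-H: 2 × 449 = 898
    Σ(broken) = 3758 kJ
  Bonds formed (products):
    C-C: 2 × 360 = 720
    C-H: 8 × 409 = 3272
    Σ(formed) = 3992 kJ
  ΔH_I = 3758 − 3992 = −234 kJ
Reaction II:
  Bonds broken (reactants):
    H-H: 3 × 449 = 1347
    N≡N: 1 × 910 = 910
    Σ(broken) = 2257 kJ
  Bonds formed (products):
    N-H: 6 × 406 = 2436
    Σ(formed) = 2436 kJ
  ΔH_II = 2257 − 2436 = −179 kJ
ΔH_I − ΔH_II = −55 kJ, so reaction I has the more negative ΔH; |ΔH_I − ΔH_II| = 55 kJ.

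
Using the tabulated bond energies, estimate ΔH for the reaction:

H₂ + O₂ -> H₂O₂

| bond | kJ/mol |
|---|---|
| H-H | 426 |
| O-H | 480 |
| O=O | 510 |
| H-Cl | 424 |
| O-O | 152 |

ΔH ≈ −176 kJ

Bonds broken (reactants):
  H-H: 1 × 426 = 426
  O=O: 1 × 510 = 510
  Σ(broken) = 936 kJ
Bonds formed (products):
  O-H: 2 × 480 = 960
  O-O: 1 × 152 = 152
  Σ(formed) = 1112 kJ
ΔH = Σ(broken) − Σ(formed) = 936 − 1112 = −176 kJ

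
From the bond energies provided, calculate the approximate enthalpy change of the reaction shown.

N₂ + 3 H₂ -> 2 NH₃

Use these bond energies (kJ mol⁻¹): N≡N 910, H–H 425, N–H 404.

ΔH ≈ −239 kJ

Bonds broken (reactants):
  H–H: 3 × 425 = 1275
  N≡N: 1 × 910 = 910
  Σ(broken) = 2185 kJ
Bonds formed (products):
  N–H: 6 × 404 = 2424
  Σ(formed) = 2424 kJ
ΔH = Σ(broken) − Σ(formed) = 2185 − 2424 = −239 kJ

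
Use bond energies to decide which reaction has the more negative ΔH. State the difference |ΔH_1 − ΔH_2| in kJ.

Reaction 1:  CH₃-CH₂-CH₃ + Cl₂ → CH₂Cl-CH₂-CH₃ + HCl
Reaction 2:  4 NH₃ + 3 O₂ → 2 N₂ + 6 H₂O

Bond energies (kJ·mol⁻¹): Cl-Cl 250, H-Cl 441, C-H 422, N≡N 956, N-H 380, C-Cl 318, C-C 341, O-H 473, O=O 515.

Reaction 2, by 1396 kJ

Reaction 1:
  Bonds broken (reactants):
    C-C: 2 × 341 = 682
    C-H: 8 × 422 = 3376
    Cl-Cl: 1 × 250 = 250
    Σ(broken) = 4308 kJ
  Bonds formed (products):
    C-C: 2 × 341 = 682
    C-Cl: 1 × 318 = 318
    C-H: 7 × 422 = 2954
    H-Cl: 1 × 441 = 441
    Σ(formed) = 4395 kJ
  ΔH_1 = 4308 − 4395 = −87 kJ
Reaction 2:
  Bonds broken (reactants):
    N-H: 12 × 380 = 4560
    O=O: 3 × 515 = 1545
    Σ(broken) = 6105 kJ
  Bonds formed (products):
    N≡N: 2 × 956 = 1912
    O-H: 12 × 473 = 5676
    Σ(formed) = 7588 kJ
  ΔH_2 = 6105 − 7588 = −1483 kJ
ΔH_1 − ΔH_2 = +1396 kJ, so reaction 2 has the more negative ΔH; |ΔH_1 − ΔH_2| = 1396 kJ.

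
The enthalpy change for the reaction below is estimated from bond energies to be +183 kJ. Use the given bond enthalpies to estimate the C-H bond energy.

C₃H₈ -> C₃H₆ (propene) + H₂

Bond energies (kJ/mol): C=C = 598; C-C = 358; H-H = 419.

Let D be the C-H bond energy.
Σ(broken) = 2×358 + 8×D = 716 + 8D
Σ(formed) = 1×358 + 6×D + 1×598 + 1×419 = 1375 + 6D
ΔH = Σ(broken) − Σ(formed) = (716 + 8D) − (1375 + 6D) = −659 + 2D
Setting this equal to +183 kJ gives 2D = 842, so D = 421 kJ/mol.

D(C-H) ≈ 421 kJ/mol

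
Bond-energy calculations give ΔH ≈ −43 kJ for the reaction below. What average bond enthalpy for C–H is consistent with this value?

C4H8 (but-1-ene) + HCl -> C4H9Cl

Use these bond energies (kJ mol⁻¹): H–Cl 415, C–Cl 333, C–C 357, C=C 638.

D(C–H) ≈ 406 kJ/mol

Let D be the C–H bond energy.
Σ(broken) = 2×357 + 8×D + 1×638 + 1×415 = 1767 + 8D
Σ(formed) = 3×357 + 1×333 + 9×D = 1404 + 9D
ΔH = Σ(broken) − Σ(formed) = (1767 + 8D) − (1404 + 9D) = +363 − D
Setting this equal to −43 kJ gives D = 406 kJ/mol.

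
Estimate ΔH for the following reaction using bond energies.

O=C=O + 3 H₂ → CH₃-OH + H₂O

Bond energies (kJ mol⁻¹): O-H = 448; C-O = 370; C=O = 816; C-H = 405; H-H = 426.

Bonds broken (reactants):
  C=O: 2 × 816 = 1632
  H-H: 3 × 426 = 1278
  Σ(broken) = 2910 kJ
Bonds formed (products):
  C-H: 3 × 405 = 1215
  C-O: 1 × 370 = 370
  O-H: 3 × 448 = 1344
  Σ(formed) = 2929 kJ
ΔH = Σ(broken) − Σ(formed) = 2910 − 2929 = −19 kJ

ΔH ≈ −19 kJ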